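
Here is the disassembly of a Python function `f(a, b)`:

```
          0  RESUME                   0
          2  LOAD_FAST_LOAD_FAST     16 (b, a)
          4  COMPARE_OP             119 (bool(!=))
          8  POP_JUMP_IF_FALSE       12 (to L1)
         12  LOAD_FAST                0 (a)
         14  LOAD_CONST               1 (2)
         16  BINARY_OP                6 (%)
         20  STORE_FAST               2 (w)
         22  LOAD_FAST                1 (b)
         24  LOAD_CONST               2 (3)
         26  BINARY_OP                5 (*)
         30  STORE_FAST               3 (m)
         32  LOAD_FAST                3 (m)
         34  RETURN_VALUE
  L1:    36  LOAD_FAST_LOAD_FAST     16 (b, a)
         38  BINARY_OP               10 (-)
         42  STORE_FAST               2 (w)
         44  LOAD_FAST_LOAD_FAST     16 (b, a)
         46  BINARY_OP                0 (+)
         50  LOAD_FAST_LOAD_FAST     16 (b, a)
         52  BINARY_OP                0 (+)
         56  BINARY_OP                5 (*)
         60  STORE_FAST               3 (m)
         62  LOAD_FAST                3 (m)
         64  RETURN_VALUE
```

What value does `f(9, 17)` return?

LOAD_FAST_LOAD_FAST b,a → push 17,9. Stack: [17, 9]
COMPARE_OP bool(!=) → 17 vs 9 = True. Stack: [True]
POP_JUMP_IF_FALSE → pop True; no jump. Stack: []
LOAD_FAST a → push 9. Stack: [9]
LOAD_CONST → push 2. Stack: [9, 2]
BINARY_OP % → 9 % 2 = 1. Stack: [1]
STORE_FAST w → w=1. Stack: []
LOAD_FAST b → push 17. Stack: [17]
LOAD_CONST → push 3. Stack: [17, 3]
BINARY_OP * → 17 * 3 = 51. Stack: [51]
STORE_FAST m → m=51. Stack: []
LOAD_FAST m → push 51. Stack: [51]
RETURN_VALUE → return 51.

51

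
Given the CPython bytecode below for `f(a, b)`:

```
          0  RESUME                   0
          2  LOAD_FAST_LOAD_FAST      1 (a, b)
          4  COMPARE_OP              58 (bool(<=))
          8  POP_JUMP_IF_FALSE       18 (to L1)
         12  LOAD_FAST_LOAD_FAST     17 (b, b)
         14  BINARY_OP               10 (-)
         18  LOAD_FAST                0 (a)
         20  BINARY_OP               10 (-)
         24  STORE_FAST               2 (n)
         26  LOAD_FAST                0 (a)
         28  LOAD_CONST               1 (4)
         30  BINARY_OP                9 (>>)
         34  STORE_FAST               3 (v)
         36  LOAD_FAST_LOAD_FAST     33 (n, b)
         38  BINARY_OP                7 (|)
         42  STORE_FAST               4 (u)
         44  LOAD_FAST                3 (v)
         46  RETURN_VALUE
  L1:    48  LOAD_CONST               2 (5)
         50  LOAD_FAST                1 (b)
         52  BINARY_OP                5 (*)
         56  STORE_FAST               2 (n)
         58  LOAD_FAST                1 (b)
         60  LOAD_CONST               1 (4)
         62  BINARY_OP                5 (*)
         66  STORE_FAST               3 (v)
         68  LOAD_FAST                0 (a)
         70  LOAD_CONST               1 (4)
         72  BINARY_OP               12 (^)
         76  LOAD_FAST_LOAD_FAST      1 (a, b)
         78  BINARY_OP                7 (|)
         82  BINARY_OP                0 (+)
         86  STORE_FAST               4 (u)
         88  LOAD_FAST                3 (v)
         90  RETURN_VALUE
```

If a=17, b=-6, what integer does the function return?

-24

LOAD_FAST_LOAD_FAST a,b → push 17,-6. Stack: [17, -6]
COMPARE_OP bool(<=) → 17 vs -6 = False. Stack: [False]
POP_JUMP_IF_FALSE → pop False; jump. Stack: []
LOAD_CONST → push 5. Stack: [5]
LOAD_FAST b → push -6. Stack: [5, -6]
BINARY_OP * → 5 * -6 = -30. Stack: [-30]
STORE_FAST n → n=-30. Stack: []
LOAD_FAST b → push -6. Stack: [-6]
LOAD_CONST → push 4. Stack: [-6, 4]
BINARY_OP * → -6 * 4 = -24. Stack: [-24]
STORE_FAST v → v=-24. Stack: []
LOAD_FAST a → push 17. Stack: [17]
LOAD_CONST → push 4. Stack: [17, 4]
BINARY_OP ^ → 17 ^ 4 = 21. Stack: [21]
LOAD_FAST_LOAD_FAST a,b → push 17,-6. Stack: [21, 17, -6]
BINARY_OP | → 17 | -6 = -5. Stack: [21, -5]
BINARY_OP + → 21 + -5 = 16. Stack: [16]
STORE_FAST u → u=16. Stack: []
LOAD_FAST v → push -24. Stack: [-24]
RETURN_VALUE → return -24.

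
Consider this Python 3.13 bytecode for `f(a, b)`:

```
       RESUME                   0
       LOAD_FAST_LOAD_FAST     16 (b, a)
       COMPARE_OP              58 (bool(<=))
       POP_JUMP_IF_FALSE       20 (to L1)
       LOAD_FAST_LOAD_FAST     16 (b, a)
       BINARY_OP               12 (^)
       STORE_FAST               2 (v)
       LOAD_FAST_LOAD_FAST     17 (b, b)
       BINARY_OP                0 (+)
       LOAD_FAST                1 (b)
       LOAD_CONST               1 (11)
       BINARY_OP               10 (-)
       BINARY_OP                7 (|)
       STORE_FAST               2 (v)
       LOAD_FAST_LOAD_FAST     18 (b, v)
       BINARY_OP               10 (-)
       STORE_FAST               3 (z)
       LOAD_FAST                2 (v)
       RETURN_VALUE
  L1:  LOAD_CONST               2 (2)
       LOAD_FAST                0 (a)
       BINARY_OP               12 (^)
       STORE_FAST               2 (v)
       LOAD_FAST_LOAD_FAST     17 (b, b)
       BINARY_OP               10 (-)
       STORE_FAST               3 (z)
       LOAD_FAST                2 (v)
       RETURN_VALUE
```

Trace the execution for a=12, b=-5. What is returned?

LOAD_FAST_LOAD_FAST b,a → push -5,12. Stack: [-5, 12]
COMPARE_OP bool(<=) → -5 vs 12 = True. Stack: [True]
POP_JUMP_IF_FALSE → pop True; no jump. Stack: []
LOAD_FAST_LOAD_FAST b,a → push -5,12. Stack: [-5, 12]
BINARY_OP ^ → -5 ^ 12 = -9. Stack: [-9]
STORE_FAST v → v=-9. Stack: []
LOAD_FAST_LOAD_FAST b,b → push -5,-5. Stack: [-5, -5]
BINARY_OP + → -5 + -5 = -10. Stack: [-10]
LOAD_FAST b → push -5. Stack: [-10, -5]
LOAD_CONST → push 11. Stack: [-10, -5, 11]
BINARY_OP - → -5 - 11 = -16. Stack: [-10, -16]
BINARY_OP | → -10 | -16 = -10. Stack: [-10]
STORE_FAST v → v=-10. Stack: []
LOAD_FAST_LOAD_FAST b,v → push -5,-10. Stack: [-5, -10]
BINARY_OP - → -5 - -10 = 5. Stack: [5]
STORE_FAST z → z=5. Stack: []
LOAD_FAST v → push -10. Stack: [-10]
RETURN_VALUE → return -10.

-10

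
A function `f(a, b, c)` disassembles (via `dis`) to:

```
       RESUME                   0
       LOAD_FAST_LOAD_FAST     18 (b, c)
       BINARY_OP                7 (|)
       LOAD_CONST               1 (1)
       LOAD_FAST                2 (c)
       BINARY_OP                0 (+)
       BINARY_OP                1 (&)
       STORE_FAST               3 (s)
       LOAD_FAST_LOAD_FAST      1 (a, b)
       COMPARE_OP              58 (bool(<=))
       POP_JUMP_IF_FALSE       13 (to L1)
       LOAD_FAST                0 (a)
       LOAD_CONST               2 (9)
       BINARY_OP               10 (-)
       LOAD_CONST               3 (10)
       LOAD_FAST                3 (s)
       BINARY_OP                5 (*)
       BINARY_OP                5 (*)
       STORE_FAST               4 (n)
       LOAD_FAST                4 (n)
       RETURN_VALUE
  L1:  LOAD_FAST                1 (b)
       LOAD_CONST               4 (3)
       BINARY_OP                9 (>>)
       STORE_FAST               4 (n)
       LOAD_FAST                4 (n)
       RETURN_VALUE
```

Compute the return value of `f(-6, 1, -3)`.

600

LOAD_FAST_LOAD_FAST b,c → push 1,-3. Stack: [1, -3]
BINARY_OP | → 1 | -3 = -3. Stack: [-3]
LOAD_CONST → push 1. Stack: [-3, 1]
LOAD_FAST c → push -3. Stack: [-3, 1, -3]
BINARY_OP + → 1 + -3 = -2. Stack: [-3, -2]
BINARY_OP & → -3 & -2 = -4. Stack: [-4]
STORE_FAST s → s=-4. Stack: []
LOAD_FAST_LOAD_FAST a,b → push -6,1. Stack: [-6, 1]
COMPARE_OP bool(<=) → -6 vs 1 = True. Stack: [True]
POP_JUMP_IF_FALSE → pop True; no jump. Stack: []
LOAD_FAST a → push -6. Stack: [-6]
LOAD_CONST → push 9. Stack: [-6, 9]
BINARY_OP - → -6 - 9 = -15. Stack: [-15]
LOAD_CONST → push 10. Stack: [-15, 10]
LOAD_FAST s → push -4. Stack: [-15, 10, -4]
BINARY_OP * → 10 * -4 = -40. Stack: [-15, -40]
BINARY_OP * → -15 * -40 = 600. Stack: [600]
STORE_FAST n → n=600. Stack: []
LOAD_FAST n → push 600. Stack: [600]
RETURN_VALUE → return 600.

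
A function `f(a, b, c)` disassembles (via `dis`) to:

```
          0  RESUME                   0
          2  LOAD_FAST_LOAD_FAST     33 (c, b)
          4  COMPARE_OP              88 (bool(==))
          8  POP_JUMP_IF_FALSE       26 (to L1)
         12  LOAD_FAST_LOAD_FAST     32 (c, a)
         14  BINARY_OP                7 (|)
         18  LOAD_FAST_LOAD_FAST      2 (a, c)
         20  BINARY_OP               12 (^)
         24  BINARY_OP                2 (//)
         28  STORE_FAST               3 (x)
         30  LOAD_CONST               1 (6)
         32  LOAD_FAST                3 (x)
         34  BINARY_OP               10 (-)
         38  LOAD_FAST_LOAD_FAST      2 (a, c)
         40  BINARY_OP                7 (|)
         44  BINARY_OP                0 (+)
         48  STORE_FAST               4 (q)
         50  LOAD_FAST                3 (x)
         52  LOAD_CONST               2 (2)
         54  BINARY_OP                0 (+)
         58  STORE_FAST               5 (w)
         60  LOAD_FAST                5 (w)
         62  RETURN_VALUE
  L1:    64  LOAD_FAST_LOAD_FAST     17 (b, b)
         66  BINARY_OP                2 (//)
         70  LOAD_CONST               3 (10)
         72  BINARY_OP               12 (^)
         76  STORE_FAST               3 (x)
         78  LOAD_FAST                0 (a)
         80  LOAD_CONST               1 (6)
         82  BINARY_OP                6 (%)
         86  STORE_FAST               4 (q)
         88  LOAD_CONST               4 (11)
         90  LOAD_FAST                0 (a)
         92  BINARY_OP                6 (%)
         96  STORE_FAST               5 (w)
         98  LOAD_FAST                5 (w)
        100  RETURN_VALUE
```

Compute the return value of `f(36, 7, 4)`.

11

LOAD_FAST_LOAD_FAST c,b → push 4,7. Stack: [4, 7]
COMPARE_OP bool(==) → 4 vs 7 = False. Stack: [False]
POP_JUMP_IF_FALSE → pop False; jump. Stack: []
LOAD_FAST_LOAD_FAST b,b → push 7,7. Stack: [7, 7]
BINARY_OP // → 7 // 7 = 1. Stack: [1]
LOAD_CONST → push 10. Stack: [1, 10]
BINARY_OP ^ → 1 ^ 10 = 11. Stack: [11]
STORE_FAST x → x=11. Stack: []
LOAD_FAST a → push 36. Stack: [36]
LOAD_CONST → push 6. Stack: [36, 6]
BINARY_OP % → 36 % 6 = 0. Stack: [0]
STORE_FAST q → q=0. Stack: []
LOAD_CONST → push 11. Stack: [11]
LOAD_FAST a → push 36. Stack: [11, 36]
BINARY_OP % → 11 % 36 = 11. Stack: [11]
STORE_FAST w → w=11. Stack: []
LOAD_FAST w → push 11. Stack: [11]
RETURN_VALUE → return 11.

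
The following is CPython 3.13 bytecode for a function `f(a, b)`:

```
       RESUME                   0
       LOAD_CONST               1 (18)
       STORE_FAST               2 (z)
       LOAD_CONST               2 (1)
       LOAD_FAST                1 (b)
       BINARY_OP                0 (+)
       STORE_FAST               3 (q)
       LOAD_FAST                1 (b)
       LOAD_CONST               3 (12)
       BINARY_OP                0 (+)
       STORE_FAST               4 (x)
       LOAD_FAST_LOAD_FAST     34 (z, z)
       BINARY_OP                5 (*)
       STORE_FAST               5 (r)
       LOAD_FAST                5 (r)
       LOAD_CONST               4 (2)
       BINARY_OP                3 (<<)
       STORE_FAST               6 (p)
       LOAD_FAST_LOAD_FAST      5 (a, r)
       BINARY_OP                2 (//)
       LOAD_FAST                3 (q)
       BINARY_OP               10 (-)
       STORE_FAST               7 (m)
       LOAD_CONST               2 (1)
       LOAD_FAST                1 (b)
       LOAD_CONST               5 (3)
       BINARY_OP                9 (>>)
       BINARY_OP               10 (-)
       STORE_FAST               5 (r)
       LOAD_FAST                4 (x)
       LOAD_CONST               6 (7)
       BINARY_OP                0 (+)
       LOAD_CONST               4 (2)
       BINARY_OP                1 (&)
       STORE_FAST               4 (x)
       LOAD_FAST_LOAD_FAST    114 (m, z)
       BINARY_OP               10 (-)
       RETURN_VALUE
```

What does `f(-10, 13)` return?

LOAD_CONST → push 18. Stack: [18]
STORE_FAST z → z=18. Stack: []
LOAD_CONST → push 1. Stack: [1]
LOAD_FAST b → push 13. Stack: [1, 13]
BINARY_OP + → 1 + 13 = 14. Stack: [14]
STORE_FAST q → q=14. Stack: []
LOAD_FAST b → push 13. Stack: [13]
LOAD_CONST → push 12. Stack: [13, 12]
BINARY_OP + → 13 + 12 = 25. Stack: [25]
STORE_FAST x → x=25. Stack: []
LOAD_FAST_LOAD_FAST z,z → push 18,18. Stack: [18, 18]
BINARY_OP * → 18 * 18 = 324. Stack: [324]
STORE_FAST r → r=324. Stack: []
LOAD_FAST r → push 324. Stack: [324]
LOAD_CONST → push 2. Stack: [324, 2]
BINARY_OP << → 324 << 2 = 1296. Stack: [1296]
STORE_FAST p → p=1296. Stack: []
LOAD_FAST_LOAD_FAST a,r → push -10,324. Stack: [-10, 324]
BINARY_OP // → -10 // 324 = -1. Stack: [-1]
LOAD_FAST q → push 14. Stack: [-1, 14]
BINARY_OP - → -1 - 14 = -15. Stack: [-15]
STORE_FAST m → m=-15. Stack: []
LOAD_CONST → push 1. Stack: [1]
LOAD_FAST b → push 13. Stack: [1, 13]
LOAD_CONST → push 3. Stack: [1, 13, 3]
BINARY_OP >> → 13 >> 3 = 1. Stack: [1, 1]
BINARY_OP - → 1 - 1 = 0. Stack: [0]
STORE_FAST r → r=0. Stack: []
LOAD_FAST x → push 25. Stack: [25]
LOAD_CONST → push 7. Stack: [25, 7]
BINARY_OP + → 25 + 7 = 32. Stack: [32]
LOAD_CONST → push 2. Stack: [32, 2]
BINARY_OP & → 32 & 2 = 0. Stack: [0]
STORE_FAST x → x=0. Stack: []
LOAD_FAST_LOAD_FAST m,z → push -15,18. Stack: [-15, 18]
BINARY_OP - → -15 - 18 = -33. Stack: [-33]
RETURN_VALUE → return -33.

-33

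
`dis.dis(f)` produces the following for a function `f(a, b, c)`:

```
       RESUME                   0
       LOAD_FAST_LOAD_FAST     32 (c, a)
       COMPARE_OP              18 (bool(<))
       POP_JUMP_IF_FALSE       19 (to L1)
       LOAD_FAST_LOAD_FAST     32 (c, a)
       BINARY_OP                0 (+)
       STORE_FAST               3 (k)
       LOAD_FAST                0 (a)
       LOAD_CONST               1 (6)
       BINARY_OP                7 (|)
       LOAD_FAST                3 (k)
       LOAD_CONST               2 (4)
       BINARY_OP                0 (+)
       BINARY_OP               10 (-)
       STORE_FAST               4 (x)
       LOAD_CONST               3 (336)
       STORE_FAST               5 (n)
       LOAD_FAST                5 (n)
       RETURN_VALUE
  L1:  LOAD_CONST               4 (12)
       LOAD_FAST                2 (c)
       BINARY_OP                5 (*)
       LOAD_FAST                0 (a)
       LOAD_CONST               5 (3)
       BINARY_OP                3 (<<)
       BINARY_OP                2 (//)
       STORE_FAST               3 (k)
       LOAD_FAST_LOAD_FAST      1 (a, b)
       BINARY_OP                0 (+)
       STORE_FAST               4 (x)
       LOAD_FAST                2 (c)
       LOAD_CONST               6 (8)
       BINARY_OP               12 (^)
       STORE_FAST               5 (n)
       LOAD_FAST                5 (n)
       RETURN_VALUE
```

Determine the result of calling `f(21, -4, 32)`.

LOAD_FAST_LOAD_FAST c,a → push 32,21. Stack: [32, 21]
COMPARE_OP bool(<) → 32 vs 21 = False. Stack: [False]
POP_JUMP_IF_FALSE → pop False; jump. Stack: []
LOAD_CONST → push 12. Stack: [12]
LOAD_FAST c → push 32. Stack: [12, 32]
BINARY_OP * → 12 * 32 = 384. Stack: [384]
LOAD_FAST a → push 21. Stack: [384, 21]
LOAD_CONST → push 3. Stack: [384, 21, 3]
BINARY_OP << → 21 << 3 = 168. Stack: [384, 168]
BINARY_OP // → 384 // 168 = 2. Stack: [2]
STORE_FAST k → k=2. Stack: []
LOAD_FAST_LOAD_FAST a,b → push 21,-4. Stack: [21, -4]
BINARY_OP + → 21 + -4 = 17. Stack: [17]
STORE_FAST x → x=17. Stack: []
LOAD_FAST c → push 32. Stack: [32]
LOAD_CONST → push 8. Stack: [32, 8]
BINARY_OP ^ → 32 ^ 8 = 40. Stack: [40]
STORE_FAST n → n=40. Stack: []
LOAD_FAST n → push 40. Stack: [40]
RETURN_VALUE → return 40.

40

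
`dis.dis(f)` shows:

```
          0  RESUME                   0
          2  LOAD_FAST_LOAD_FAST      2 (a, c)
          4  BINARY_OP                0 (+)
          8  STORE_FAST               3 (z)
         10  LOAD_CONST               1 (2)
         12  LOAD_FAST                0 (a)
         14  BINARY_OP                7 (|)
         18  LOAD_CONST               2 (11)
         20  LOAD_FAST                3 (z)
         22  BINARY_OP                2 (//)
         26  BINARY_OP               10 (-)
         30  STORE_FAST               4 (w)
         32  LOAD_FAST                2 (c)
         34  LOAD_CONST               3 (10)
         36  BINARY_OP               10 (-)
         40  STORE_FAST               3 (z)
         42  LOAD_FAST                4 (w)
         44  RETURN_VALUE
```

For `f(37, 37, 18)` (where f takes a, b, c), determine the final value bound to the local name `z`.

LOAD_FAST_LOAD_FAST a,c → push 37,18. Stack: [37, 18]
BINARY_OP + → 37 + 18 = 55. Stack: [55]
STORE_FAST z → z=55. Stack: []
LOAD_CONST → push 2. Stack: [2]
LOAD_FAST a → push 37. Stack: [2, 37]
BINARY_OP | → 2 | 37 = 39. Stack: [39]
LOAD_CONST → push 11. Stack: [39, 11]
LOAD_FAST z → push 55. Stack: [39, 11, 55]
BINARY_OP // → 11 // 55 = 0. Stack: [39, 0]
BINARY_OP - → 39 - 0 = 39. Stack: [39]
STORE_FAST w → w=39. Stack: []
LOAD_FAST c → push 18. Stack: [18]
LOAD_CONST → push 10. Stack: [18, 10]
BINARY_OP - → 18 - 10 = 8. Stack: [8]
STORE_FAST z → z=8. Stack: []
LOAD_FAST w → push 39. Stack: [39]
RETURN_VALUE → return 39.

8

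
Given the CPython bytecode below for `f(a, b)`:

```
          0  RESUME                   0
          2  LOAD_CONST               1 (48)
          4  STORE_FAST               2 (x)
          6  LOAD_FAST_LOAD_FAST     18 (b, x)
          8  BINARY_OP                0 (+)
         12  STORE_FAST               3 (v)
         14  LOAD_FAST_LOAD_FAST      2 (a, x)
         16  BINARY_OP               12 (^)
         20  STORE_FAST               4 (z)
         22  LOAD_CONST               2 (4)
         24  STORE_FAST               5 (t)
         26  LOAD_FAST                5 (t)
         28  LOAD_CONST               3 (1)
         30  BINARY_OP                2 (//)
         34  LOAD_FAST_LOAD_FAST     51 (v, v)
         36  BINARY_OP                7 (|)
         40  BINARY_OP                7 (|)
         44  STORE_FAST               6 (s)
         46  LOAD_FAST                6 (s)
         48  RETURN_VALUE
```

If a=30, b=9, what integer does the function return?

LOAD_CONST → push 48. Stack: [48]
STORE_FAST x → x=48. Stack: []
LOAD_FAST_LOAD_FAST b,x → push 9,48. Stack: [9, 48]
BINARY_OP + → 9 + 48 = 57. Stack: [57]
STORE_FAST v → v=57. Stack: []
LOAD_FAST_LOAD_FAST a,x → push 30,48. Stack: [30, 48]
BINARY_OP ^ → 30 ^ 48 = 46. Stack: [46]
STORE_FAST z → z=46. Stack: []
LOAD_CONST → push 4. Stack: [4]
STORE_FAST t → t=4. Stack: []
LOAD_FAST t → push 4. Stack: [4]
LOAD_CONST → push 1. Stack: [4, 1]
BINARY_OP // → 4 // 1 = 4. Stack: [4]
LOAD_FAST_LOAD_FAST v,v → push 57,57. Stack: [4, 57, 57]
BINARY_OP | → 57 | 57 = 57. Stack: [4, 57]
BINARY_OP | → 4 | 57 = 61. Stack: [61]
STORE_FAST s → s=61. Stack: []
LOAD_FAST s → push 61. Stack: [61]
RETURN_VALUE → return 61.

61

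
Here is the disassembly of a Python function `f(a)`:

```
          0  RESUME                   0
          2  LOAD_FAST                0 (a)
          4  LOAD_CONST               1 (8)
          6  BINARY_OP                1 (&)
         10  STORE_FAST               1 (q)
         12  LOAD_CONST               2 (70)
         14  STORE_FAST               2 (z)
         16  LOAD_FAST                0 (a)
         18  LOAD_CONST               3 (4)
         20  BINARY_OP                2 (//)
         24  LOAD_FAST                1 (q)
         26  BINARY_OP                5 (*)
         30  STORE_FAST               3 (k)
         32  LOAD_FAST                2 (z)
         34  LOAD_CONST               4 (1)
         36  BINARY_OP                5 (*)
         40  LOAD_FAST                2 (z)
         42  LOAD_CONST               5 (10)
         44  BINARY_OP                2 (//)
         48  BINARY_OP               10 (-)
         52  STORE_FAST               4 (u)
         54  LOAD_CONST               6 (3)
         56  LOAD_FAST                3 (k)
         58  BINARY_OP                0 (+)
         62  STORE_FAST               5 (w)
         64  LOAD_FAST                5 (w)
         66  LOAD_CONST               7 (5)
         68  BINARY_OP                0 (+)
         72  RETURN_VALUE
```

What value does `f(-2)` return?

0

LOAD_FAST a → push -2. Stack: [-2]
LOAD_CONST → push 8. Stack: [-2, 8]
BINARY_OP & → -2 & 8 = 8. Stack: [8]
STORE_FAST q → q=8. Stack: []
LOAD_CONST → push 70. Stack: [70]
STORE_FAST z → z=70. Stack: []
LOAD_FAST a → push -2. Stack: [-2]
LOAD_CONST → push 4. Stack: [-2, 4]
BINARY_OP // → -2 // 4 = -1. Stack: [-1]
LOAD_FAST q → push 8. Stack: [-1, 8]
BINARY_OP * → -1 * 8 = -8. Stack: [-8]
STORE_FAST k → k=-8. Stack: []
LOAD_FAST z → push 70. Stack: [70]
LOAD_CONST → push 1. Stack: [70, 1]
BINARY_OP * → 70 * 1 = 70. Stack: [70]
LOAD_FAST z → push 70. Stack: [70, 70]
LOAD_CONST → push 10. Stack: [70, 70, 10]
BINARY_OP // → 70 // 10 = 7. Stack: [70, 7]
BINARY_OP - → 70 - 7 = 63. Stack: [63]
STORE_FAST u → u=63. Stack: []
LOAD_CONST → push 3. Stack: [3]
LOAD_FAST k → push -8. Stack: [3, -8]
BINARY_OP + → 3 + -8 = -5. Stack: [-5]
STORE_FAST w → w=-5. Stack: []
LOAD_FAST w → push -5. Stack: [-5]
LOAD_CONST → push 5. Stack: [-5, 5]
BINARY_OP + → -5 + 5 = 0. Stack: [0]
RETURN_VALUE → return 0.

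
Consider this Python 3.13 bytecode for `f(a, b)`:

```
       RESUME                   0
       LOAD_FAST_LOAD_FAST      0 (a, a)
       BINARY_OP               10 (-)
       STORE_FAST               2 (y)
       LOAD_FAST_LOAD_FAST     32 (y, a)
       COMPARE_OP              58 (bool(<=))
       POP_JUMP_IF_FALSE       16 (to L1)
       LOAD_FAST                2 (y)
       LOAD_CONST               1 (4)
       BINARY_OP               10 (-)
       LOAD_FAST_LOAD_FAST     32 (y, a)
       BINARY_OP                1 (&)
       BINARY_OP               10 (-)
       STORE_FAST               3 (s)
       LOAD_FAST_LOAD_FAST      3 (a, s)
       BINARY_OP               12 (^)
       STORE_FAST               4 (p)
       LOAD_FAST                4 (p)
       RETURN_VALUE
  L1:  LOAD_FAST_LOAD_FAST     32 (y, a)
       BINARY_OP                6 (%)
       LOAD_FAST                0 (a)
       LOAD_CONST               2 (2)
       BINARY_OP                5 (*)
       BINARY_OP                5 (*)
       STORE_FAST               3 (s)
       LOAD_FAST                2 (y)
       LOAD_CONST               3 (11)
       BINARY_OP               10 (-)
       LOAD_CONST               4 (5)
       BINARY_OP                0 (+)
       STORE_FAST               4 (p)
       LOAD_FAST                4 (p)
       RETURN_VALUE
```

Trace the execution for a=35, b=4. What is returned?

-33

LOAD_FAST_LOAD_FAST a,a → push 35,35. Stack: [35, 35]
BINARY_OP - → 35 - 35 = 0. Stack: [0]
STORE_FAST y → y=0. Stack: []
LOAD_FAST_LOAD_FAST y,a → push 0,35. Stack: [0, 35]
COMPARE_OP bool(<=) → 0 vs 35 = True. Stack: [True]
POP_JUMP_IF_FALSE → pop True; no jump. Stack: []
LOAD_FAST y → push 0. Stack: [0]
LOAD_CONST → push 4. Stack: [0, 4]
BINARY_OP - → 0 - 4 = -4. Stack: [-4]
LOAD_FAST_LOAD_FAST y,a → push 0,35. Stack: [-4, 0, 35]
BINARY_OP & → 0 & 35 = 0. Stack: [-4, 0]
BINARY_OP - → -4 - 0 = -4. Stack: [-4]
STORE_FAST s → s=-4. Stack: []
LOAD_FAST_LOAD_FAST a,s → push 35,-4. Stack: [35, -4]
BINARY_OP ^ → 35 ^ -4 = -33. Stack: [-33]
STORE_FAST p → p=-33. Stack: []
LOAD_FAST p → push -33. Stack: [-33]
RETURN_VALUE → return -33.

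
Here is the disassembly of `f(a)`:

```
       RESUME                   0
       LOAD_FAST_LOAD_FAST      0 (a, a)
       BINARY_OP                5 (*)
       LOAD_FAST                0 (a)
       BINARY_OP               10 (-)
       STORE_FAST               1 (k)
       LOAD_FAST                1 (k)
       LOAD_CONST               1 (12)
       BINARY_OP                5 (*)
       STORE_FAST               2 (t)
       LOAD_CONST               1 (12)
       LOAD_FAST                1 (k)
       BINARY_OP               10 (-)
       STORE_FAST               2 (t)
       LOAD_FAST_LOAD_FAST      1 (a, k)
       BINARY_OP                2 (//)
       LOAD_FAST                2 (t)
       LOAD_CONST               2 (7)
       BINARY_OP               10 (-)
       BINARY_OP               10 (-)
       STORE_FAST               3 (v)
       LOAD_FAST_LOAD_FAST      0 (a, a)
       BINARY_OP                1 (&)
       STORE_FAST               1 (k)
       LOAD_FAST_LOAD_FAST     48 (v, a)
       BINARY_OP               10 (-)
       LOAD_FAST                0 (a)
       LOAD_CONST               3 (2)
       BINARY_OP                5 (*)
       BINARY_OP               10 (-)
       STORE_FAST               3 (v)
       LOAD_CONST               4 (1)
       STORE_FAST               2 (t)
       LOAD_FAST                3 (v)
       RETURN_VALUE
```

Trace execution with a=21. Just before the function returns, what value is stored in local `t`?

LOAD_FAST_LOAD_FAST a,a → push 21,21. Stack: [21, 21]
BINARY_OP * → 21 * 21 = 441. Stack: [441]
LOAD_FAST a → push 21. Stack: [441, 21]
BINARY_OP - → 441 - 21 = 420. Stack: [420]
STORE_FAST k → k=420. Stack: []
LOAD_FAST k → push 420. Stack: [420]
LOAD_CONST → push 12. Stack: [420, 12]
BINARY_OP * → 420 * 12 = 5040. Stack: [5040]
STORE_FAST t → t=5040. Stack: []
LOAD_CONST → push 12. Stack: [12]
LOAD_FAST k → push 420. Stack: [12, 420]
BINARY_OP - → 12 - 420 = -408. Stack: [-408]
STORE_FAST t → t=-408. Stack: []
LOAD_FAST_LOAD_FAST a,k → push 21,420. Stack: [21, 420]
BINARY_OP // → 21 // 420 = 0. Stack: [0]
LOAD_FAST t → push -408. Stack: [0, -408]
LOAD_CONST → push 7. Stack: [0, -408, 7]
BINARY_OP - → -408 - 7 = -415. Stack: [0, -415]
BINARY_OP - → 0 - -415 = 415. Stack: [415]
STORE_FAST v → v=415. Stack: []
LOAD_FAST_LOAD_FAST a,a → push 21,21. Stack: [21, 21]
BINARY_OP & → 21 & 21 = 21. Stack: [21]
STORE_FAST k → k=21. Stack: []
LOAD_FAST_LOAD_FAST v,a → push 415,21. Stack: [415, 21]
BINARY_OP - → 415 - 21 = 394. Stack: [394]
LOAD_FAST a → push 21. Stack: [394, 21]
LOAD_CONST → push 2. Stack: [394, 21, 2]
BINARY_OP * → 21 * 2 = 42. Stack: [394, 42]
BINARY_OP - → 394 - 42 = 352. Stack: [352]
STORE_FAST v → v=352. Stack: []
LOAD_CONST → push 1. Stack: [1]
STORE_FAST t → t=1. Stack: []
LOAD_FAST v → push 352. Stack: [352]
RETURN_VALUE → return 352.

1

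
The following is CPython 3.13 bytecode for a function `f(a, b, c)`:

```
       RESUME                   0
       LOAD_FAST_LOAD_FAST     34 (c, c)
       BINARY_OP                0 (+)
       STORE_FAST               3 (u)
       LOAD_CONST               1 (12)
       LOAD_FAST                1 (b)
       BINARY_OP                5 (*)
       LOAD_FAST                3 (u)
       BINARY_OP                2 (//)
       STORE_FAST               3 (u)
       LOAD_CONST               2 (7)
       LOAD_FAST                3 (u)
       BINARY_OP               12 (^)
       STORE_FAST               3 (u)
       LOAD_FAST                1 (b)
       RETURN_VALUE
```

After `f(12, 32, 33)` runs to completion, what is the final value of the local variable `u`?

LOAD_FAST_LOAD_FAST c,c → push 33,33. Stack: [33, 33]
BINARY_OP + → 33 + 33 = 66. Stack: [66]
STORE_FAST u → u=66. Stack: []
LOAD_CONST → push 12. Stack: [12]
LOAD_FAST b → push 32. Stack: [12, 32]
BINARY_OP * → 12 * 32 = 384. Stack: [384]
LOAD_FAST u → push 66. Stack: [384, 66]
BINARY_OP // → 384 // 66 = 5. Stack: [5]
STORE_FAST u → u=5. Stack: []
LOAD_CONST → push 7. Stack: [7]
LOAD_FAST u → push 5. Stack: [7, 5]
BINARY_OP ^ → 7 ^ 5 = 2. Stack: [2]
STORE_FAST u → u=2. Stack: []
LOAD_FAST b → push 32. Stack: [32]
RETURN_VALUE → return 32.

2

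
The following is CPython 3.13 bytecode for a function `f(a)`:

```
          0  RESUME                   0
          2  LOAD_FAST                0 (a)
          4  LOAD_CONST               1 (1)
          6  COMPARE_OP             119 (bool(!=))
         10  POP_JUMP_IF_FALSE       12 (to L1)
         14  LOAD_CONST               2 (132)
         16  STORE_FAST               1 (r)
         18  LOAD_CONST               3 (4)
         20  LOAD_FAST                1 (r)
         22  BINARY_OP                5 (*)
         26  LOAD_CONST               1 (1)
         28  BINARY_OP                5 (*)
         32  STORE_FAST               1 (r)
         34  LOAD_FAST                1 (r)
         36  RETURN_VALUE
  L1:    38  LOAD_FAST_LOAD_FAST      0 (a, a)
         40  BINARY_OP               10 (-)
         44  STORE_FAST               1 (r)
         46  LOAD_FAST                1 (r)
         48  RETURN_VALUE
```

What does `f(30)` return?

LOAD_FAST a → push 30. Stack: [30]
LOAD_CONST → push 1. Stack: [30, 1]
COMPARE_OP bool(!=) → 30 vs 1 = True. Stack: [True]
POP_JUMP_IF_FALSE → pop True; no jump. Stack: []
LOAD_CONST → push 132. Stack: [132]
STORE_FAST r → r=132. Stack: []
LOAD_CONST → push 4. Stack: [4]
LOAD_FAST r → push 132. Stack: [4, 132]
BINARY_OP * → 4 * 132 = 528. Stack: [528]
LOAD_CONST → push 1. Stack: [528, 1]
BINARY_OP * → 528 * 1 = 528. Stack: [528]
STORE_FAST r → r=528. Stack: []
LOAD_FAST r → push 528. Stack: [528]
RETURN_VALUE → return 528.

528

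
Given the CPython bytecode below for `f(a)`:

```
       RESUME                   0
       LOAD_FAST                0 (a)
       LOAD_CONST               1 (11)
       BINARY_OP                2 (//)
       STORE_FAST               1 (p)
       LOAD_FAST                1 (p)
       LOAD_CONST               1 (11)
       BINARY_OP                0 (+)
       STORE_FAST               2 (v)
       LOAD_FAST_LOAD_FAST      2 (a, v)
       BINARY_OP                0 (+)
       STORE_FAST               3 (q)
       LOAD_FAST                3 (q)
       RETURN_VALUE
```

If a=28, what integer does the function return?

41

LOAD_FAST a → push 28. Stack: [28]
LOAD_CONST → push 11. Stack: [28, 11]
BINARY_OP // → 28 // 11 = 2. Stack: [2]
STORE_FAST p → p=2. Stack: []
LOAD_FAST p → push 2. Stack: [2]
LOAD_CONST → push 11. Stack: [2, 11]
BINARY_OP + → 2 + 11 = 13. Stack: [13]
STORE_FAST v → v=13. Stack: []
LOAD_FAST_LOAD_FAST a,v → push 28,13. Stack: [28, 13]
BINARY_OP + → 28 + 13 = 41. Stack: [41]
STORE_FAST q → q=41. Stack: []
LOAD_FAST q → push 41. Stack: [41]
RETURN_VALUE → return 41.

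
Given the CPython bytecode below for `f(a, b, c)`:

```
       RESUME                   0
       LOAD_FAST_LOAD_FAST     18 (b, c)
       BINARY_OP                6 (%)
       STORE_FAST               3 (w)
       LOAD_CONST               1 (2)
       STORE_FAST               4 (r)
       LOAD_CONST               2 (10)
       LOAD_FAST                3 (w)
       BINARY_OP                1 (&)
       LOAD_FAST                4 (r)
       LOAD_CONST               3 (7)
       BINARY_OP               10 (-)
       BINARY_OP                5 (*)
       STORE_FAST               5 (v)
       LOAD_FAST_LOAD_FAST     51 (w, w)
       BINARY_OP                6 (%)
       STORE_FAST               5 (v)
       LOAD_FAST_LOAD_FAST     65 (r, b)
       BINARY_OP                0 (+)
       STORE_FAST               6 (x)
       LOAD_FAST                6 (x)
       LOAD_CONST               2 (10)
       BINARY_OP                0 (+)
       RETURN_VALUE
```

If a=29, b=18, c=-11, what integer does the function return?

30

LOAD_FAST_LOAD_FAST b,c → push 18,-11. Stack: [18, -11]
BINARY_OP % → 18 % -11 = -4. Stack: [-4]
STORE_FAST w → w=-4. Stack: []
LOAD_CONST → push 2. Stack: [2]
STORE_FAST r → r=2. Stack: []
LOAD_CONST → push 10. Stack: [10]
LOAD_FAST w → push -4. Stack: [10, -4]
BINARY_OP & → 10 & -4 = 8. Stack: [8]
LOAD_FAST r → push 2. Stack: [8, 2]
LOAD_CONST → push 7. Stack: [8, 2, 7]
BINARY_OP - → 2 - 7 = -5. Stack: [8, -5]
BINARY_OP * → 8 * -5 = -40. Stack: [-40]
STORE_FAST v → v=-40. Stack: []
LOAD_FAST_LOAD_FAST w,w → push -4,-4. Stack: [-4, -4]
BINARY_OP % → -4 % -4 = 0. Stack: [0]
STORE_FAST v → v=0. Stack: []
LOAD_FAST_LOAD_FAST r,b → push 2,18. Stack: [2, 18]
BINARY_OP + → 2 + 18 = 20. Stack: [20]
STORE_FAST x → x=20. Stack: []
LOAD_FAST x → push 20. Stack: [20]
LOAD_CONST → push 10. Stack: [20, 10]
BINARY_OP + → 20 + 10 = 30. Stack: [30]
RETURN_VALUE → return 30.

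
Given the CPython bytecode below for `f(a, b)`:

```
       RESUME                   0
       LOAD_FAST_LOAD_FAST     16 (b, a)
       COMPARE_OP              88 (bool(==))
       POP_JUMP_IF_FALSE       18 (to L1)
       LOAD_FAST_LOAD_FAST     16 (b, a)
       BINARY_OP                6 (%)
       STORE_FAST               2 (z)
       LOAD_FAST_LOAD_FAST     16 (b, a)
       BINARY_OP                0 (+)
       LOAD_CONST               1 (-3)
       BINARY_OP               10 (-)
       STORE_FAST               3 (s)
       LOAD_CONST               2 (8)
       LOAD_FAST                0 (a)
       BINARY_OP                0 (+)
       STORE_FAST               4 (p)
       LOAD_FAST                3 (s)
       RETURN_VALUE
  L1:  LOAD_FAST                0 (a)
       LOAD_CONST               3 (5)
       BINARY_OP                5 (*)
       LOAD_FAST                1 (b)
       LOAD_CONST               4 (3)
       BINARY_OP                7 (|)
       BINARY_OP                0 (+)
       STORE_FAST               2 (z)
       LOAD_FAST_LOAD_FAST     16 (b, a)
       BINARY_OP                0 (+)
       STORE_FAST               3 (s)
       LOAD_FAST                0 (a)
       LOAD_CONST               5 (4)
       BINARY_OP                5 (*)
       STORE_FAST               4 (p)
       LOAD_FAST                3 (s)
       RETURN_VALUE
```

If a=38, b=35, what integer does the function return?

LOAD_FAST_LOAD_FAST b,a → push 35,38. Stack: [35, 38]
COMPARE_OP bool(==) → 35 vs 38 = False. Stack: [False]
POP_JUMP_IF_FALSE → pop False; jump. Stack: []
LOAD_FAST a → push 38. Stack: [38]
LOAD_CONST → push 5. Stack: [38, 5]
BINARY_OP * → 38 * 5 = 190. Stack: [190]
LOAD_FAST b → push 35. Stack: [190, 35]
LOAD_CONST → push 3. Stack: [190, 35, 3]
BINARY_OP | → 35 | 3 = 35. Stack: [190, 35]
BINARY_OP + → 190 + 35 = 225. Stack: [225]
STORE_FAST z → z=225. Stack: []
LOAD_FAST_LOAD_FAST b,a → push 35,38. Stack: [35, 38]
BINARY_OP + → 35 + 38 = 73. Stack: [73]
STORE_FAST s → s=73. Stack: []
LOAD_FAST a → push 38. Stack: [38]
LOAD_CONST → push 4. Stack: [38, 4]
BINARY_OP * → 38 * 4 = 152. Stack: [152]
STORE_FAST p → p=152. Stack: []
LOAD_FAST s → push 73. Stack: [73]
RETURN_VALUE → return 73.

73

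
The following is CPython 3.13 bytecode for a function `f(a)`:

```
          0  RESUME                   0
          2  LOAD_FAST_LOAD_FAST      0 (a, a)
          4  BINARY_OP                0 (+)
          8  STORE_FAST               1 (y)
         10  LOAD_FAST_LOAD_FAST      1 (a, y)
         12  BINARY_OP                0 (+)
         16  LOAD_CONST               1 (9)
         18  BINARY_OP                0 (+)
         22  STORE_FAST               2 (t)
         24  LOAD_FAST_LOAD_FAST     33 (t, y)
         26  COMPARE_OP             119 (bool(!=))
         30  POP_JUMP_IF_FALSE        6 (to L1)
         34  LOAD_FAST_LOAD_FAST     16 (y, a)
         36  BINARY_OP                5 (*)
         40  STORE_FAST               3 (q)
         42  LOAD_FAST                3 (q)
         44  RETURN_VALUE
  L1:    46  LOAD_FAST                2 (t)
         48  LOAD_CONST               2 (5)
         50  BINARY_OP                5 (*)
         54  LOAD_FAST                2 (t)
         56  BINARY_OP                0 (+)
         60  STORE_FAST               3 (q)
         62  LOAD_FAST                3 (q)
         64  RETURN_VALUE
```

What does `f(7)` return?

LOAD_FAST_LOAD_FAST a,a → push 7,7. Stack: [7, 7]
BINARY_OP + → 7 + 7 = 14. Stack: [14]
STORE_FAST y → y=14. Stack: []
LOAD_FAST_LOAD_FAST a,y → push 7,14. Stack: [7, 14]
BINARY_OP + → 7 + 14 = 21. Stack: [21]
LOAD_CONST → push 9. Stack: [21, 9]
BINARY_OP + → 21 + 9 = 30. Stack: [30]
STORE_FAST t → t=30. Stack: []
LOAD_FAST_LOAD_FAST t,y → push 30,14. Stack: [30, 14]
COMPARE_OP bool(!=) → 30 vs 14 = True. Stack: [True]
POP_JUMP_IF_FALSE → pop True; no jump. Stack: []
LOAD_FAST_LOAD_FAST y,a → push 14,7. Stack: [14, 7]
BINARY_OP * → 14 * 7 = 98. Stack: [98]
STORE_FAST q → q=98. Stack: []
LOAD_FAST q → push 98. Stack: [98]
RETURN_VALUE → return 98.

98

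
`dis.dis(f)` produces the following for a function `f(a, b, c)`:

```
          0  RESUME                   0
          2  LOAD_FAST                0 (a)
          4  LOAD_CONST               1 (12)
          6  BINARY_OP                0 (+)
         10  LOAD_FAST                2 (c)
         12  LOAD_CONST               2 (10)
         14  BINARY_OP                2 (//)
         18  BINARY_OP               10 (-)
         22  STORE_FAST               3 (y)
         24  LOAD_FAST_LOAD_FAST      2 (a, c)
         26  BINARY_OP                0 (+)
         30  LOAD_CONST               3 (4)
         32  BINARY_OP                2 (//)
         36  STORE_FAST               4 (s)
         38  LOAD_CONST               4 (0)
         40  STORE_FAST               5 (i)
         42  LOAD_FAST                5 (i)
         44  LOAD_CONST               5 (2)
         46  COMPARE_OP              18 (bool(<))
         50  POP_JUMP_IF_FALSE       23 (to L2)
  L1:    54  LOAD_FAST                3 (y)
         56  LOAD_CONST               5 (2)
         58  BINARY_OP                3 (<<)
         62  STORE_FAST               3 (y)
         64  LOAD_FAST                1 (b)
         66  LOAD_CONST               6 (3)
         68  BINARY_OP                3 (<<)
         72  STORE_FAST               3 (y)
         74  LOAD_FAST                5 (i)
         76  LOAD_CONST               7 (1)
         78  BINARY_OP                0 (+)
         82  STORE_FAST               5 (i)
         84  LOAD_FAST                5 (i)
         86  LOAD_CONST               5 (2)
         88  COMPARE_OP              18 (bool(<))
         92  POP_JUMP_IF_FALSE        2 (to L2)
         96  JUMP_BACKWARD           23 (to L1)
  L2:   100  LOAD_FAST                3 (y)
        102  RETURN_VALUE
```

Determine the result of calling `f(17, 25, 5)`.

200

LOAD_FAST a → push 17. Stack: [17]
LOAD_CONST → push 12. Stack: [17, 12]
BINARY_OP + → 17 + 12 = 29. Stack: [29]
LOAD_FAST c → push 5. Stack: [29, 5]
LOAD_CONST → push 10. Stack: [29, 5, 10]
BINARY_OP // → 5 // 10 = 0. Stack: [29, 0]
BINARY_OP - → 29 - 0 = 29. Stack: [29]
STORE_FAST y → y=29. Stack: []
LOAD_FAST_LOAD_FAST a,c → push 17,5. Stack: [17, 5]
BINARY_OP + → 17 + 5 = 22. Stack: [22]
LOAD_CONST → push 4. Stack: [22, 4]
BINARY_OP // → 22 // 4 = 5. Stack: [5]
STORE_FAST s → s=5. Stack: []
LOAD_CONST → push 0. Stack: [0]
STORE_FAST i → i=0. Stack: []
LOAD_FAST i → push 0. Stack: [0]
LOAD_CONST → push 2. Stack: [0, 2]
COMPARE_OP bool(<) → 0 vs 2 = True. Stack: [True]
POP_JUMP_IF_FALSE → pop True; no jump. Stack: []
LOAD_FAST y → push 29. Stack: [29]
LOAD_CONST → push 2. Stack: [29, 2]
BINARY_OP << → 29 << 2 = 116. Stack: [116]
STORE_FAST y → y=116. Stack: []
LOAD_FAST b → push 25. Stack: [25]
LOAD_CONST → push 3. Stack: [25, 3]
BINARY_OP << → 25 << 3 = 200. Stack: [200]
STORE_FAST y → y=200. Stack: []
LOAD_FAST i → push 0. Stack: [0]
LOAD_CONST → push 1. Stack: [0, 1]
BINARY_OP + → 0 + 1 = 1. Stack: [1]
STORE_FAST i → i=1. Stack: []
LOAD_FAST i → push 1. Stack: [1]
LOAD_CONST → push 2. Stack: [1, 2]
COMPARE_OP bool(<) → 1 vs 2 = True. Stack: [True]
POP_JUMP_IF_FALSE → pop True; no jump. Stack: []
LOAD_FAST y → push 200. Stack: [200]
LOAD_CONST → push 2. Stack: [200, 2]
BINARY_OP << → 200 << 2 = 800. Stack: [800]
STORE_FAST y → y=800. Stack: []
LOAD_FAST b → push 25. Stack: [25]
LOAD_CONST → push 3. Stack: [25, 3]
BINARY_OP << → 25 << 3 = 200. Stack: [200]
STORE_FAST y → y=200. Stack: []
LOAD_FAST i → push 1. Stack: [1]
LOAD_CONST → push 1. Stack: [1, 1]
BINARY_OP + → 1 + 1 = 2. Stack: [2]
STORE_FAST i → i=2. Stack: []
LOAD_FAST i → push 2. Stack: [2]
LOAD_CONST → push 2. Stack: [2, 2]
COMPARE_OP bool(<) → 2 vs 2 = False. Stack: [False]
POP_JUMP_IF_FALSE → pop False; jump. Stack: []
LOAD_FAST y → push 200. Stack: [200]
RETURN_VALUE → return 200.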